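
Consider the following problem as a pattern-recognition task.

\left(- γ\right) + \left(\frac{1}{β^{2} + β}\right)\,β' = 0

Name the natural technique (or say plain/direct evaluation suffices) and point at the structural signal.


Verdict: separation of variables — separating collects all β-dependence with the derivative and leaves all γ-dependence opposite: variables separate. This doubles as a Bernoulli equation in the unknown as written; dividing and integrating works on it directly.


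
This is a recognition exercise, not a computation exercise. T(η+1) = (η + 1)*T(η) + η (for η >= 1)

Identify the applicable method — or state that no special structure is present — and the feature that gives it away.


Technique: a summation factor — first-order linear but the coefficient η + 1 moves with the index — divide by the cumulative product and telescope.


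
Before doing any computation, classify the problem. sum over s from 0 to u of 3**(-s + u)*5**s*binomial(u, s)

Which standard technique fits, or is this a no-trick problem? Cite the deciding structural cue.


Verdict: the binomial theorem — the summand is term s of a binomial expansion in 5 and 3; the whole sum is a single power.


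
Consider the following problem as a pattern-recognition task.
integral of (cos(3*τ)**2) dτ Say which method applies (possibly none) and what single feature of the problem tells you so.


Diagnosis: a trigonometric identity — the even trigonometric power cos(3*τ)**2 reduces by a double-angle identity before any integration is attempted.


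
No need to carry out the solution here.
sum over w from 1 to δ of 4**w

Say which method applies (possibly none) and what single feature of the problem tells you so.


Technique: the geometric series formula — term-over-term division gives 4 every time — index-free ratio, geometric sum formula applies.


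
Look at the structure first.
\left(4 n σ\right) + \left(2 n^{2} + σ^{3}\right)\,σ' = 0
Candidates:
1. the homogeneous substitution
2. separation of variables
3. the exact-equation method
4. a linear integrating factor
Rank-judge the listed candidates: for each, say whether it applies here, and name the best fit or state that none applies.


Technique: the exact-equation method — the cross partial derivatives of 4 n σ and 2 n^{2} + σ^{3} agree, so the left side is the total differential of one potential in n and σ.
- the homogeneous substitution — rescaling both variables together changes the slope, so no ratio substitution collapses it.
- separation of variables: the two dependences are entangled, not a clean product of one-variable pieces.
- the exact-equation method: yes, a natural case for it.
- a linear integrating factor — a nonlinear term in the unknown puts this outside the integrating-factor template.


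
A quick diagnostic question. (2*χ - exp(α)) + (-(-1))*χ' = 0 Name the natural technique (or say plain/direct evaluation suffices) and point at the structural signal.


Method: a linear integrating factor — the equation is linear in χ with coefficient 2; multiplying by the integrating factor exp(∫2) makes the left side a perfect derivative.


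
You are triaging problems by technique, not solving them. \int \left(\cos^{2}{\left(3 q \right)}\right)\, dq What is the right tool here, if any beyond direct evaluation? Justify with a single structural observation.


Verdict: a trigonometric identity — even powers like \cos^{2}{\left(3 q \right)} never integrate directly; the half-angle identity lowers the degree first.


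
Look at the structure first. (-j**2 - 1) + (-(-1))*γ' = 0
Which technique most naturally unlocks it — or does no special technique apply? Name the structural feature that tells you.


Diagnosis: no special technique — with γ absent the equation is not coupled at all: direct integration in j.


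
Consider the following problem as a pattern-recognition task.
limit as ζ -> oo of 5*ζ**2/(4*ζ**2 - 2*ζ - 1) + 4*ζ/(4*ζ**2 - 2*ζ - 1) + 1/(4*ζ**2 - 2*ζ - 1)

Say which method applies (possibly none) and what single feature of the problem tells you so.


Diagnosis: dominant-term comparison — as ζ grows, only the highest-degree terms matter — compare leading terms and read the limit off. Viewed as a single quotient this is an ∞/∞ form — an at-infinity application of l'Hôpital's rule would also resolve it; comparing leading growth reads the answer without differentiating.


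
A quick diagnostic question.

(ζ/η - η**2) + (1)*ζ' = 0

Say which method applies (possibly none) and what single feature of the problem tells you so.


Method: a linear integrating factor — linear in the unknown with genuine forcing: multiply through by the exponential of the integrated coefficient and the left side closes into one derivative.


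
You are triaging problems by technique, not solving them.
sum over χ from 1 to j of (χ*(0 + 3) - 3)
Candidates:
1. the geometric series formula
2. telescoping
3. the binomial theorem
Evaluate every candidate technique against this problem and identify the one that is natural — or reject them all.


Method: no special technique — no cancellation, no constant ratio, no binomial weights — just polynomial terms summed directly.
- the geometric series formula — consecutive terms are not related by a fixed multiplier.
- telescoping — computed from the summand as displayed, the partial sums build up without the pairwise collapse telescoping exploits.
- the binomial theorem — there is no pair of bases whose matched powers would reassemble into a single binomial power.


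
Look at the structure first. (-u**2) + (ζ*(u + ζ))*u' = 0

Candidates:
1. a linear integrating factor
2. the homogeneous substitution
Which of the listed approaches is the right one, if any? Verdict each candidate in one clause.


Verdict: the homogeneous substitution — scaling ζ and u together leaves the slope fixed — it depends only on u/ζ, so substitute the ratio. This can also be massaged into Bernoulli form (the roles of the variables may need exchanging); the homogeneous substitution avoids that setup.
- a linear integrating factor: a nonlinear term in the unknown puts this outside the integrating-factor template.
- the homogeneous substitution: applies; the problem has the shape this method handles.


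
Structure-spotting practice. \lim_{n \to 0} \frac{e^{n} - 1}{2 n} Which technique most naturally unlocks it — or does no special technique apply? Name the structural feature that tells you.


Best approach: l'Hôpital's rule (0/0) — numerator and denominator both vanish at 0 — a genuine 0/0 form, which is exactly when l'Hôpital applies. A local series expansion at the point resolves it as well; the rule is the packaged version of that step.


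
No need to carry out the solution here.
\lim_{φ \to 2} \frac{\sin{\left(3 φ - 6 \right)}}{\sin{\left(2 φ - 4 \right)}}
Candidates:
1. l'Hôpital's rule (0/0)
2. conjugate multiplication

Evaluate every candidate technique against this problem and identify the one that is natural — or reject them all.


Technique: l'Hôpital's rule (0/0) — both numerator and denominator vanish at 2: the genuine 0/0 indeterminate that l'Hôpital exists for. A local series expansion at the point resolves it as well; the rule is the packaged version of that step.
- l'Hôpital's rule (0/0) — yes — fits the structure here.
- conjugate multiplication — rationalization has no target — no divergent radical difference appears.


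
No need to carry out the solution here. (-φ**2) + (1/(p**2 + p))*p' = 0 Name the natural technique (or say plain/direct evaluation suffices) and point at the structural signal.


Best approach: separation of variables — separating collects all p-dependence with the derivative and leaves all φ-dependence opposite: variables separate. This doubles as a Bernoulli equation in the unknown as written; dividing and integrating works on it directly.


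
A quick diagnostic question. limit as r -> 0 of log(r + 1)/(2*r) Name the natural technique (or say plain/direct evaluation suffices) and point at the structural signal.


Diagnosis: l'Hôpital's rule (0/0) — both numerator and denominator vanish at 0: the genuine 0/0 indeterminate that l'Hôpital exists for. A first-order expansion at the point is an equally standard path; the rule packages it.


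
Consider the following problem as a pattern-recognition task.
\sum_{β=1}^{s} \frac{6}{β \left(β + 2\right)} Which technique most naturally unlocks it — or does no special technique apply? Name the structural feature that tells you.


Technique: telescoping — poles of \frac{6}{β \left(β + 2\right)} differ by an integer, the telltale of a telescoping partial-fraction sum.


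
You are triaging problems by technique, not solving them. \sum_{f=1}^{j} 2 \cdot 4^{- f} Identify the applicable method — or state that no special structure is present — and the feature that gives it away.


Diagnosis: the geometric series formula — consecutive terms stand in a fixed index-free ratio — the geometric sum formula closes it.


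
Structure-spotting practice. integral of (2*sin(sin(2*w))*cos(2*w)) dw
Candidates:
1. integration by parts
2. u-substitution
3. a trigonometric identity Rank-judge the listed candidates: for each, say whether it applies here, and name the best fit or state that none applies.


Verdict: u-substitution — structure check: outer function, inner expression sin(2*w), inner derivative as a factor — the classic u = sin(2*w) pattern.
- integration by parts — there is no nonconstant-polynomial-times-kernel split with an exp, sine, cosine (degree-1 argument), or logarithm partner.
- u-substitution — applies; the problem has the shape this method handles.
- a trigonometric identity — no even trigonometric power and no product of distinct frequencies to rewrite.


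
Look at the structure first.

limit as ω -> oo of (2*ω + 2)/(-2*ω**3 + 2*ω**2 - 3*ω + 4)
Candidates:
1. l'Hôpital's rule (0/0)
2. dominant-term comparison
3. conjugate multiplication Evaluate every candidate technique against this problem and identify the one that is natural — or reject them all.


Technique: dominant-term comparison — divide through by the highest power of ω; every lower-order term dies and the dominant terms decide the limit.
- l'Hôpital's rule (0/0) — as a single quotient the expression runs to ∞/∞ at the limit point — an at-infinity form of the rule would apply, though the leading-growth comparison is the direct reading.
- dominant-term comparison: yes — fits the structure here.
- conjugate multiplication: the conjugate move applies to radical differences, which this is not.


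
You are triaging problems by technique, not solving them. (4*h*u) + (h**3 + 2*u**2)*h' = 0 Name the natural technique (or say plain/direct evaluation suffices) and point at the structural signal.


Technique: the exact-equation method — 4*h*u and h**3 + 2*u**2 pass the exactness check on the nose, so no integrating factor in u or h is needed at all.


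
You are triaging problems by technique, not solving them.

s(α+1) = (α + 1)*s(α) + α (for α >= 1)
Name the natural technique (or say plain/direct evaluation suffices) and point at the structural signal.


Best approach: a summation factor — with the index-dependent coefficient α + 1, dividing by the cumulative product turns the left side into a pure difference.


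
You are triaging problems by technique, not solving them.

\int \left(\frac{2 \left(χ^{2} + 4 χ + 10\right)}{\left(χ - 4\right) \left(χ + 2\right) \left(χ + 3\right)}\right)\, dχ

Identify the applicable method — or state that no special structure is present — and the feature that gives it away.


Best approach: partial fractions — the bottom factors while the top stays lower-degree — split into simple fractions and integrate piece by piece.


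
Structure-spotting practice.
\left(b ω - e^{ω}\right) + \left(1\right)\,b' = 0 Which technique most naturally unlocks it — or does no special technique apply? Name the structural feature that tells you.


Best approach: a linear integrating factor — linear in the unknown with genuine forcing: multiply through by the exponential of the integrated coefficient and the left side closes into one derivative.


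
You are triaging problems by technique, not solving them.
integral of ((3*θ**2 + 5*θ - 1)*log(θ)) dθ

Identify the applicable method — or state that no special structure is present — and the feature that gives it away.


Method: integration by parts — log(θ) is the classic u in parts — its derivative is a plain reciprocal while 3*θ**2 + 5*θ - 1 absorbs the dv role.


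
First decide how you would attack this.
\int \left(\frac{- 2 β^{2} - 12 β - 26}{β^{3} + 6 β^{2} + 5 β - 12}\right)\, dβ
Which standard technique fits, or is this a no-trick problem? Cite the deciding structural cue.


Verdict: partial fractions — the bottom, β^{3} + 6 β^{2} + 5 β - 12, comes apart into simple factors, and a proper rational function over split factors decomposes.


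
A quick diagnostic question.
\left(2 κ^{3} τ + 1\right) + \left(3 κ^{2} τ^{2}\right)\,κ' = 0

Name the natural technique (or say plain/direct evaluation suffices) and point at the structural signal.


Method: the exact-equation method — equality of cross partials is the green light — assemble the potential function term by term.


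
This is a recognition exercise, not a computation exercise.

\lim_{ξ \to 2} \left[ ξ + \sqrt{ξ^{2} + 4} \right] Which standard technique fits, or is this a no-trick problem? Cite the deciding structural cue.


Verdict: no special technique — the expression is continuous at 2 — substitute and evaluate; no indeterminate form appears.


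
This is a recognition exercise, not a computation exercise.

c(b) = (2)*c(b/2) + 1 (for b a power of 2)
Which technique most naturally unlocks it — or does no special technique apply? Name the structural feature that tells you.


Verdict: the master substitution — recursion at b/2 is multiplicative in the index; logarithmic reindexing via b = 2^m linearizes it.


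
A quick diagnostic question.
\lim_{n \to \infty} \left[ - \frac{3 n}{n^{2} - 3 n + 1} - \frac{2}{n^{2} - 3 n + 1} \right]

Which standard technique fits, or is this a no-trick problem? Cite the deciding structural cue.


Best approach: dominant-term comparison — at large n only the top-degree terms survive; compare the leading terms and the limit falls out. As a single quotient, the ∞/∞ shape would yield to repeated differentiation as well — the growth comparison gets there in one look.


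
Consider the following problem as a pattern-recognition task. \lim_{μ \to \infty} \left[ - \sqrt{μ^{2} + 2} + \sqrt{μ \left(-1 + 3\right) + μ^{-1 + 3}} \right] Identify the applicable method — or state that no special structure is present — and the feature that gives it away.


Diagnosis: conjugate multiplication — an infinity-minus-infinity difference with a surviving radical — multiply by the conjugate to cancel the divergence.


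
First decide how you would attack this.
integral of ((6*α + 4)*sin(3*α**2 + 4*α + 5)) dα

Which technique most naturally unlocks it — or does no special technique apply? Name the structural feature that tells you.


Best approach: u-substitution — viewed as a product, the integrand is a composition evaluated at 3*α**2 + 4*α + 5 times (a constant multiple of) that inner expression's derivative, so u = 3*α**2 + 4*α + 5 makes it elementary.


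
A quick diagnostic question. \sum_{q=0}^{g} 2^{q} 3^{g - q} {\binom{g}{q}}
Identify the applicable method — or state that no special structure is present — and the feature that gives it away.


Method: the binomial theorem — binomial coefficients against complementary powers of 2 and 3: recognize the binomial expansion and resum.


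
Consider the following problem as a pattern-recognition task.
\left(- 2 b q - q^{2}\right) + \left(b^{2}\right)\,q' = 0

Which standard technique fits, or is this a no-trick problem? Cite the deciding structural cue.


Diagnosis: the homogeneous substitution — solved for the derivative, the right side is unchanged under scaling b and q together — it depends only on the ratio q/b, so substitute a single ratio variable. A Bernoulli substitution is a fair alternative on this equation directly; the homogeneous reading takes it as given.


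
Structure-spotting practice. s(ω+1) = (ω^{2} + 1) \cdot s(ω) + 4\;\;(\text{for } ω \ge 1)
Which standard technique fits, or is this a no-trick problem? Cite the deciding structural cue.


Technique: a summation factor — one-term recursion with variable weight ω^{2} + 1 is solved by product normalization, not by root-finding.


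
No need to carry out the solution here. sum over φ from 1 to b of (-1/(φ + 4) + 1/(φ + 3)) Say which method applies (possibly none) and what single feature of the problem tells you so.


Diagnosis: telescoping — this sum is a zipper: each term contributes 1/(φ + 3) and removes the next index's value, which the following term puts back, closing term by term.


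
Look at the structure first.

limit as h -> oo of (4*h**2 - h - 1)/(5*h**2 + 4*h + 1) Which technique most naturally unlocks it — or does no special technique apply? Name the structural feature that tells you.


Verdict: dominant-term comparison — at large h only the top-degree terms survive; compare the leading terms and the limit falls out. As a single quotient, the ∞/∞ shape would yield to repeated differentiation as well — the growth comparison gets there in one look.


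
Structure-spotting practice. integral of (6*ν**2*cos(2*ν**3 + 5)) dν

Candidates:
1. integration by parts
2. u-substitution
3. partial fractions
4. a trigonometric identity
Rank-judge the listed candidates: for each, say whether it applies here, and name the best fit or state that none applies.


Technique: u-substitution — set u = 2*ν**3 + 5: a constant multiple of its derivative, namely 6*ν**2, is present as a factor once the integrand is collected, so the du is sitting there waiting.
- integration by parts — the non-polynomial partner is not one of the parts kernels — exp, sine, or cosine with a degree-1 argument, or a logarithm.
- u-substitution: applies; the problem has the shape this method handles.
- partial fractions — there is no rational-function structure to decompose.
- a trigonometric identity: no even trigonometric power and no product of distinct frequencies to rewrite.


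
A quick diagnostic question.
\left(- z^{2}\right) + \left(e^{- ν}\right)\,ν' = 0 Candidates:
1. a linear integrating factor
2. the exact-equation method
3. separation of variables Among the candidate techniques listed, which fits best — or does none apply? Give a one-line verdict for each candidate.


Diagnosis: separation of variables — all dependence on the two variables factors apart, the defining separable shape.
- a linear integrating factor: a nonlinear term in the unknown puts this outside the integrating-factor template.
- the exact-equation method — with no real cross-dependence between the variables, the exact-equation machinery is a detour rather than the natural reading.
- separation of variables — a fit — the right tool for this form.


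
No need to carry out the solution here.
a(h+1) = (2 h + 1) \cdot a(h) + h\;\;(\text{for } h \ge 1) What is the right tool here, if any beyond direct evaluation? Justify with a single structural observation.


Method: a summation factor — normalize by the running product of 2 h + 1: the left side becomes a difference, and differences sum.


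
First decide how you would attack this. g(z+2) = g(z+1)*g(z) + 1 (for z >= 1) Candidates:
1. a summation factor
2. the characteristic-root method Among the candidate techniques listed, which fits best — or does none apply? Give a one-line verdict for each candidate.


Best approach: no special technique — the unknown enters the rule nonlinearly, not as a weighted sum — no linear method is even well-posed.
- a summation factor: the recursion is nonlinear — outside the first-order linear family a summation factor addresses.
- the characteristic-root method: nonlinearity rules out exponential-mode superposition from the start.


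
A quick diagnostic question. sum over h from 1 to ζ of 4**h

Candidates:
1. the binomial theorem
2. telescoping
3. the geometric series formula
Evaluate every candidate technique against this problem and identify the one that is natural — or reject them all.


Verdict: the geometric series formula — term-over-term division gives 4 every time — index-free ratio, geometric sum formula applies.
- the binomial theorem — the terms lack the binomial-coefficient-weighted complementary-power pattern of an expansion.
- telescoping — neither a shifted-difference shape nor integer-spaced poles are present.
- the geometric series formula — yes, a natural case for it.


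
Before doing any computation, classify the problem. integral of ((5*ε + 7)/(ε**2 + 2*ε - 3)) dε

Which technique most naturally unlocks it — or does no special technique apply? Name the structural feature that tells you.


Technique: partial fractions — the bottom, ε**2 + 2*ε - 3, comes apart into simple factors, and a proper rational function over split factors decomposes.


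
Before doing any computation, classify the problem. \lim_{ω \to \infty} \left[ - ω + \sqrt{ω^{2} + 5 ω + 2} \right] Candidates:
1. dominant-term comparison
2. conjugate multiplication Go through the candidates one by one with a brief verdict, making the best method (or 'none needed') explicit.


Best approach: conjugate multiplication — infinity minus infinity with a radical in play — multiply by the conjugate so the divergences of \sqrt{ω^{2} + 5 ω + 2} and ω annihilate.
- dominant-term comparison: this limit is not decided by comparing leading-term growth at infinity.
- conjugate multiplication: applies; the problem has the shape this method handles.


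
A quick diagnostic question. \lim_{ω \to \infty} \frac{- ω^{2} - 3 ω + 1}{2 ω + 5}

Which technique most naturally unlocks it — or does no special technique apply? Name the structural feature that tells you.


Diagnosis: dominant-term comparison — at large ω only the top-degree terms survive; compare the leading terms and the limit falls out. Viewed as a single quotient this is an ∞/∞ form — an at-infinity application of l'Hôpital's rule would also resolve it; comparing leading growth reads the answer without differentiating.


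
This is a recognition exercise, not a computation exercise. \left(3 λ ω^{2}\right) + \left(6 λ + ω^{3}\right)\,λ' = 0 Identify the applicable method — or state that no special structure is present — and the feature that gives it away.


Technique: the exact-equation method — the mixed-partials test passes for 3 λ ω^{2} and 6 λ + ω^{3}, so a potential function exists as presented.


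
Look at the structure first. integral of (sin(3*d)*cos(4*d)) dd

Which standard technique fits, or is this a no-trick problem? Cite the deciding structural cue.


Best approach: a trigonometric identity — cross-frequency products like sin(3*d)*cos(4*d) are the textbook product-to-sum case — the identity converts them to directly integrable sinusoids.


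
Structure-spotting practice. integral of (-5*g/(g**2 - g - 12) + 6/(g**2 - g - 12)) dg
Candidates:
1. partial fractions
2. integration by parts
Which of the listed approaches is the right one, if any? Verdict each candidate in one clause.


Best approach: partial fractions — the bottom factors while the top stays lower-degree — split into simple fractions and integrate piece by piece.
- partial fractions: a fit — the right tool for this form.
- integration by parts: there is no nonconstant-polynomial-times-kernel split with an exp, sine, cosine (degree-1 argument), or logarithm partner.


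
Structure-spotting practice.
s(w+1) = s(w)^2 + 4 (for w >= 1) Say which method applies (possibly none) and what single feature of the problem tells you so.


Method: no special technique — once the recursion is nonlinear, characteristic roots, master substitutions, and summation factors are all off the table.


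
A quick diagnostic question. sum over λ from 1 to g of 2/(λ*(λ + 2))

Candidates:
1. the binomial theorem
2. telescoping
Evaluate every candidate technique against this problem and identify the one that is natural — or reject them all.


Verdict: telescoping — rewrite 2/(λ*(λ + 2)) as simple fractions and successive terms eat each other — only the edges survive.
- the binomial theorem — there is no sum-raised-to-a-power identity hiding in these terms.
- telescoping — applies; the problem has the shape this method handles.


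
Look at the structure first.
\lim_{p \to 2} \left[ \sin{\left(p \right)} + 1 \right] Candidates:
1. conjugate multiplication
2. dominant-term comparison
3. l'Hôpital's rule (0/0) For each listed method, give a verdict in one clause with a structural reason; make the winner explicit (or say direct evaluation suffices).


Best approach: no special technique — no vanishing denominator and no indeterminate clash at the point — evaluation is immediate.
- conjugate multiplication — no difference of divergent radicals appears, so rationalizing has nothing to cancel.
- dominant-term comparison: this limit is not decided by comparing polynomial growth at infinity.
- l'Hôpital's rule (0/0) — evaluation at the point is determinate, so the rule has nothing to repair.


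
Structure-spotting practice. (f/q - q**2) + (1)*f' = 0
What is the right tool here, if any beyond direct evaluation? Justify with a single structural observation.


Technique: a linear integrating factor — linear in the unknown with genuine forcing: multiply through by the exponential of the integrated coefficient and the left side closes into one derivative.


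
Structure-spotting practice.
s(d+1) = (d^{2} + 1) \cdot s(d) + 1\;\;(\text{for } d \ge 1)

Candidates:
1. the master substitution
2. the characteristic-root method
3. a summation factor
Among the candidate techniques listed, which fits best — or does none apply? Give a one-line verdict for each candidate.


Verdict: a summation factor — it is first-order linear but the coefficient d^{2} + 1 depends on the index, so multiply through by a summation factor to telescope it.
- the master substitution — the recursion shifts the index rather than dividing it.
- the characteristic-root method: an index-dependent weight blocks the pure exponential ansatz.
- a summation factor — a fit — the right tool for this form.


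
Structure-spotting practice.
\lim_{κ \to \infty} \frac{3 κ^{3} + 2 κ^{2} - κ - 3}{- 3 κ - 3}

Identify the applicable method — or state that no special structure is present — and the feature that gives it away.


Diagnosis: dominant-term comparison — at large κ only the top-degree terms survive; compare the leading terms and the limit falls out. l'Hôpital's at-infinity variant applies to the expression viewed as a single quotient; the leading-term comparison is the direct route.


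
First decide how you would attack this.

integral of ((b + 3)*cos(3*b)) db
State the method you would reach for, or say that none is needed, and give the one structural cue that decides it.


Technique: integration by parts — a polynomial factor b + 3 multiplies cos(3*b); differentiating b + 3 lowers its degree while cos(3*b) integrates cleanly, so parts wins.


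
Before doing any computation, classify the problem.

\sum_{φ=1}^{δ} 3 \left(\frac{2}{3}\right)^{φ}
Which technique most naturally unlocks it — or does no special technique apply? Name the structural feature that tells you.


Diagnosis: the geometric series formula — each term is \frac{2}{3} times the previous one, so the geometric-series formula applies directly.


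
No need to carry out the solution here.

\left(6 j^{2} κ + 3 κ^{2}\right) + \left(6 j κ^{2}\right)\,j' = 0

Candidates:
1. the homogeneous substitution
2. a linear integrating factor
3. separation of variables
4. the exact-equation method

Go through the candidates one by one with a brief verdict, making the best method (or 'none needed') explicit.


Diagnosis: the exact-equation method — equality of cross partials is the green light — assemble the potential function term by term.
- the homogeneous substitution — the slope changes under joint rescaling, failing the degree-zero test.
- a linear integrating factor — a nonlinear term in the unknown puts this outside the integrating-factor template.
- separation of variables: no algebra isolates the independent variable on one side and the unknown on the other.
- the exact-equation method: applicable, and directly so.


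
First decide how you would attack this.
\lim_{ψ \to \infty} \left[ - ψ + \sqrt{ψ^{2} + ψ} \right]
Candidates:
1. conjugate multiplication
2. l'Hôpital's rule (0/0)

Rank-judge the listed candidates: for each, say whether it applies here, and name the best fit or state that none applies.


Verdict: conjugate multiplication — this difference gives up after one conjugate multiplication — the radical structure cancels against its conjugate.
- conjugate multiplication: yes — fits the structure here.
- l'Hôpital's rule (0/0): substitution produces ∞ − ∞ rather than a vanishing quotient; the rule needs a 0/0 ratio to act on.


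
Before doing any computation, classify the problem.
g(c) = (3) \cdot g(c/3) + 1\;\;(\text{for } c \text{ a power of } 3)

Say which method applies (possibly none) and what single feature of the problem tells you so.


Best approach: the master substitution — the argument contracts 3-fold per step: reindex c exponentially and solve the linear recurrence in the new index.


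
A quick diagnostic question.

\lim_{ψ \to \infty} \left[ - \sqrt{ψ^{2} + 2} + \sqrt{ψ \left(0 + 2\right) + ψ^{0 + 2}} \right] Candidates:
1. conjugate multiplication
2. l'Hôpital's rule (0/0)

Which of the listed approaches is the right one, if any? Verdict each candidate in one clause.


Method: conjugate multiplication — \sqrt{ψ \left(0 + 2\right) + ψ^{0 + 2}} and \sqrt{ψ^{2} + 2} both blow up, but their difference is tame once the conjugate rationalizes it.
- conjugate multiplication: a fit — the right tool for this form.
- l'Hôpital's rule (0/0): no quotient structure at all: the clash is ∞ minus ∞, which rationalizing converts into a tractable ratio.


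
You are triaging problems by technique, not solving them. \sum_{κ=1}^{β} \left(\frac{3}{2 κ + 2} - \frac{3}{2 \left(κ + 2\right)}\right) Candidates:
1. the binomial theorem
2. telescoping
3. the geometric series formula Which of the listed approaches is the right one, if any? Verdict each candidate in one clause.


Method: telescoping — spot the paired structure — each term adds \frac{3}{2 κ + 2} and subtracts its successor value, which the next term restores: the definition of a telescoping chain.
- the binomial theorem: there is no pair of bases whose matched powers would reassemble into a single binomial power.
- telescoping: a fit — the right tool for this form.
- the geometric series formula: the ratio of consecutive terms depends on the index.


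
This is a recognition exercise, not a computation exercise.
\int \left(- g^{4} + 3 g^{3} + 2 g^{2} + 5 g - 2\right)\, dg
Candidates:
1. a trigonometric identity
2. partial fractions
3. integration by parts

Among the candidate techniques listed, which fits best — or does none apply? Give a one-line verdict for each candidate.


Verdict: no special technique — every term is a constant multiple of a power of g; term-wise power-rule integration needs no preliminary transformation.
- a trigonometric identity — no sine or cosine appears, so there is nothing for a trigonometric identity to act on.
- partial fractions: there is no rational-function structure to decompose.
- integration by parts: parts would only shuffle a directly integrable integrand.


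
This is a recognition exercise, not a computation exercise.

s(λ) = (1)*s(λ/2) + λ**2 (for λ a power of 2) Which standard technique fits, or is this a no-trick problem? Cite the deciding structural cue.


Verdict: the master substitution — the index is divided (λ/2), not shifted — substitute λ = 2^m to straighten it into a shift recurrence.


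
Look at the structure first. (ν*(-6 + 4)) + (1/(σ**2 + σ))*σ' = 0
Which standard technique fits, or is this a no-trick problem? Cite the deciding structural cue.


Method: separation of variables — solved for the derivative, the right side splits multiplicatively into a function of each variable alone — divide and integrate each side. Rearranged, this also fits the Bernoulli template directly; separation reads the product structure as given.


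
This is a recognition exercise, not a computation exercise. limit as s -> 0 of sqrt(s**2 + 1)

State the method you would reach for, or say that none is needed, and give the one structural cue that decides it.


Technique: no special technique — nothing blocks direct substitution at 0: plug in and finish.


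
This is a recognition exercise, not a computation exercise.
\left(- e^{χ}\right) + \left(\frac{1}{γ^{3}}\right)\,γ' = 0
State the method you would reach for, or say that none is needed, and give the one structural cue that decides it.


Diagnosis: separation of variables — one side of the product carries the independent variable, the other the unknown — the textbook separation shape. The equation is exact as it stands too — a potential function exists — though separation reads the split structure directly.


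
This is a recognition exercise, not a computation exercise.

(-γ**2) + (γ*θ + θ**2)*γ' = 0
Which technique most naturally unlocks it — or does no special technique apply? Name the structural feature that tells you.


Diagnosis: the homogeneous substitution — the slope's numerator and denominator share total degree; set v = γ/θ and the equation drops to separable form. Rewriting — with the variables' roles exchanged where the shape demands it — would expose a Bernoulli structure too; the homogeneous substitution simply reads the degrees directly.


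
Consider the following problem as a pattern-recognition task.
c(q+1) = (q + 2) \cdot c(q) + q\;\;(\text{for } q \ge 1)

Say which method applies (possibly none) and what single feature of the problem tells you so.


Technique: a summation factor — with the index-dependent coefficient q + 2, dividing by the cumulative product turns the left side into a pure difference.


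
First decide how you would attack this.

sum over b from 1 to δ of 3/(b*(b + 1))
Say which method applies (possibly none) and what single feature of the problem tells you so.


Method: telescoping — after splitting 3/(b*(b + 1)) into partial fractions, the pieces are shifted copies of one function and cancel telescopically.


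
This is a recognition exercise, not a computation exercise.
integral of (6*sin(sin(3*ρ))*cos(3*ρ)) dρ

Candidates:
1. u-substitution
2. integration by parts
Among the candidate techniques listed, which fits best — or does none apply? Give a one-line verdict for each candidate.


Diagnosis: u-substitution — collected, the integrand has one factor that is, up to a constant, the derivative of an inner expression the rest depends on — substitute for that inner expression.
- u-substitution: applicable, and directly so.
- integration by parts — the nonconstant-polynomial-times-standard-kernel pattern (an exp, sine, cosine, or logarithm partner) is absent.


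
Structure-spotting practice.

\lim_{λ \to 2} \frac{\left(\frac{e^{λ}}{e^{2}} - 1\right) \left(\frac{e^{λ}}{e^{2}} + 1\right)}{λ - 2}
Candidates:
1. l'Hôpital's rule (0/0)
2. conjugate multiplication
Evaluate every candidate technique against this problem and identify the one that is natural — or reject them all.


Technique: l'Hôpital's rule (0/0) — plug in 2: top and bottom both hit zero, so differentiate each and retry. Expanding numerator and denominator to first order gives the same value — the rule automates exactly that.
- l'Hôpital's rule (0/0): a fit — the right tool for this form.
- conjugate multiplication: multiplying by a conjugate would not remove any indeterminacy here.


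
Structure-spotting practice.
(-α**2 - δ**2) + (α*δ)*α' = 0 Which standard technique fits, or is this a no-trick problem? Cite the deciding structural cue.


Verdict: the homogeneous substitution — the slope's numerator and denominator share total degree; set v = α/δ and the equation drops to separable form. A Bernoulli rewrite works here as the equation stands — the homogeneous substitution is the more immediate reading.


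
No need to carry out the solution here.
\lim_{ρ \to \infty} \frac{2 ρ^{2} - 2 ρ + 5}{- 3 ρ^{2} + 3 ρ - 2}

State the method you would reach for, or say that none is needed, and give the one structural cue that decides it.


Verdict: dominant-term comparison — divide by the highest power of ρ present: lower-order terms vanish and the dominant ratio remains. Differentiating the expression as a single quotient would eventually settle it as well; matching dominant growth settles it immediately.


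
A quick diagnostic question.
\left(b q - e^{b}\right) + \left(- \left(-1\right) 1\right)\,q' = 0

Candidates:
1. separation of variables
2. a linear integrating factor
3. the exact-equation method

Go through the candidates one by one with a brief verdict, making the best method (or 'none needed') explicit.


Method: a linear integrating factor — q appears only to the first power with coefficient b — the classic integrating-factor setup.
- separation of variables — no algebra isolates the independent variable on one side and the unknown on the other.
- a linear integrating factor — applies; the problem has the shape this method handles.
- the exact-equation method — the cross partial derivatives disagree, so no single potential exists.


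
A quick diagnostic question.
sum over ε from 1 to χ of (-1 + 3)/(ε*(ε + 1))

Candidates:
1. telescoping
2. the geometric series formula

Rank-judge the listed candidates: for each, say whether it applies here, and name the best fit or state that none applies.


Verdict: telescoping — (-1 + 3)/(ε*(ε + 1)) hides a difference of shifted reciprocals — decompose it and the middle of the sum vanishes.
- telescoping: applicable, and directly so.
- the geometric series formula: consecutive terms are not related by a fixed multiplier.


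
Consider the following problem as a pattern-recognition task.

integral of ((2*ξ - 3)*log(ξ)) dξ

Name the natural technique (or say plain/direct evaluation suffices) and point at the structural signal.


Best approach: integration by parts — one parts step with u = log(ξ) trades the logarithm for an algebraic integrand.


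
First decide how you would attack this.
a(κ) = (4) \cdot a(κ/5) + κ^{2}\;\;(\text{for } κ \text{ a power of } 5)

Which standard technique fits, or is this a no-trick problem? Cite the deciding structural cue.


Technique: the master substitution — treat m = log base 5 of κ as the new clock: one recursion step advances m by one while κ scales by 5.


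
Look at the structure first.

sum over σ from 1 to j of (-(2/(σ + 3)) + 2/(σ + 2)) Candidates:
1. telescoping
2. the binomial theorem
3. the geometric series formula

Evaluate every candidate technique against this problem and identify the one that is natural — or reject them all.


Verdict: telescoping — consecutive terms evaluate one function at adjacent indices (2/(σ + 2) is its current value): one term's tail is the next term's head, so the chain collapses.
- telescoping — a fit — the right tool for this form.
- the binomial theorem: there is no pair of bases whose matched powers would reassemble into a single binomial power.
- the geometric series formula — the ratio of consecutive terms depends on the index.
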